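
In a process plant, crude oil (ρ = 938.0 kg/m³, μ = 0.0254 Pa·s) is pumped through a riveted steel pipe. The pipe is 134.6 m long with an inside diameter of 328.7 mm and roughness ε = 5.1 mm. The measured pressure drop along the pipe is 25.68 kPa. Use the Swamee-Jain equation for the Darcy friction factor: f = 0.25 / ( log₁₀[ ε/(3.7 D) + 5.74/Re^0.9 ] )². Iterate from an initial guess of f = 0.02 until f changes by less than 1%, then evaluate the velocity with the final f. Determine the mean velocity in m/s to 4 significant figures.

Rearranging Darcy-Weisbach: V = √(2·ΔP·D/(f·L·ρ)). With ε/D = 0.0051/0.3287 = 0.0155, iterate starting from f = 0.02:
  f = 0.02 → V = √(2·2.568e+04·0.3287/(0.02·134.6·938)) = 2.586 m/s; Re = ρVD/μ = 3.139e+04; f → 0.04616
  f = 0.04616 → V = 1.702 m/s; Re = 2.066e+04; f → 0.04702
  f = 0.04702 → V = 1.686 m/s; Re = 2.047e+04; f → 0.04704
Converged (Δf/f < 1%). With the final f = 0.04704: V = √(2·2.568e+04·0.3287/(0.04704·134.6·938)) = 1.686 m/s.

V ≈ 1.686 m/s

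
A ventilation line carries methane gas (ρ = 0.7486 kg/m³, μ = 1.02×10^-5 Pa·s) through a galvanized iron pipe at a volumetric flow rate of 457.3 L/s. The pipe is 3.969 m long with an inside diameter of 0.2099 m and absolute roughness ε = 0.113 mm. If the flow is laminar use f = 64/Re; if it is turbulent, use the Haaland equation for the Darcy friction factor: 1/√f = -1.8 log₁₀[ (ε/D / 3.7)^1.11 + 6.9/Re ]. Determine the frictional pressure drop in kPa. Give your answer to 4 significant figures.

ΔP ≈ 0.02325 kPa

Q = 457.3 L/s = 457.3/1000 = 0.4573 m³/s.
Cross-sectional area A = πD²/4 = π(0.2099)²/4 = 0.0346 m²; mean velocity V = Q/A = 0.4573/0.0346 = 13.22 m/s.
Reynolds number Re = ρVD/μ = 0.7486 · 13.22 · 0.2099 / 1.02e-05 = 2.036e+05.
Re > 4000 → turbulent. Relative roughness ε/D = 0.000113/0.2099 = 0.000538. Haaland: 1/√f = -1.8 log₁₀[(0.000538/3.7)^1.11 + 6.9/2.036e+05] = -1.8 log₁₀[5.51e-05 + 3.39e-05] = 7.292, so f = 0.01881.
Darcy-Weisbach: ΔP = f(L/D)(ρV²/2) = 0.01881·(3.969/0.2099)·(0.7486·13.22²/2) = 0.01881·18.91·65.37 = 23.25 Pa.
ΔP = 23.25 Pa = 0.02325 kPa.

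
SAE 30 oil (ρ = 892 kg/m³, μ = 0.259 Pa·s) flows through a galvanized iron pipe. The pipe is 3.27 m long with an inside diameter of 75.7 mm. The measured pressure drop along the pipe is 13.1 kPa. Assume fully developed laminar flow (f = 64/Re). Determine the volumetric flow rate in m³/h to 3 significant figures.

Q ≈ 44.9 m³/h

For laminar flow, f = 64/Re with Re = ρVD/μ, so Darcy-Weisbach reduces to ΔP = 32μLV/D². Solving for V: V = ΔP·D²/(32μL) = 1.31e+04·(0.0757)²/(32·0.259·3.27) = 2.77 m/s.
Check: Re = ρVD/μ = 892·2.77·0.0757/0.259 = 722.1 < 2300, so the laminar assumption holds.
Q = V·A = 2.77·(π/4·0.0757²) = 0.01247 m³/s = 44.9 m³/h.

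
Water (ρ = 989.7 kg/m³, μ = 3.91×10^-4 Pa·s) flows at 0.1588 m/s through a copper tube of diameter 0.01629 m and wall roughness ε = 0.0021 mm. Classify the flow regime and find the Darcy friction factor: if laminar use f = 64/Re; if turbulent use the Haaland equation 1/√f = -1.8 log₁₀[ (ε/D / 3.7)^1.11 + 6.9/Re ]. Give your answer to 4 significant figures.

f ≈ 0.03493

Re = ρVD/μ = 989.7·0.1588·0.01629/0.000391 = 6548.
Re > 4000 → turbulent. ε/D = 2.1e-06/0.01629 = 0.000129; Haaland: 1/√f = -1.8 log₁₀[1.13e-05 + 0.00105] = 5.351, so f = 0.03493.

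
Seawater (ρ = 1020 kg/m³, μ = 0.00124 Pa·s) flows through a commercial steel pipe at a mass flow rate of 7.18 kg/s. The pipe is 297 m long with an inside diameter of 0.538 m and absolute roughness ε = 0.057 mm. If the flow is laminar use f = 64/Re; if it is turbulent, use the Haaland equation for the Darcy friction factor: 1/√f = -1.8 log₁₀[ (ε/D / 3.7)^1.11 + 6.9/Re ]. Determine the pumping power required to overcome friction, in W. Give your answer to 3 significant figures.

P ≈ 0.0542 W

A = πD²/4 = π(0.538)²/4 = 0.2273 m²; mean velocity V = ṁ/(ρA) = 7.18/(1020 · 0.2273) = 0.03096 m/s.
Reynolds number Re = ρVD/μ = 1020 · 0.03096 · 0.538 / 0.00124 = 1.37e+04.
Re > 4000 → turbulent. Relative roughness ε/D = 5.7e-05/0.538 = 0.000106. Haaland: 1/√f = -1.8 log₁₀[(0.000106/3.7)^1.11 + 6.9/1.37e+04] = -1.8 log₁₀[9.06e-06 + 0.000504] = 5.922, so f = 0.02851.
Darcy-Weisbach: ΔP = f(L/D)(ρV²/2) = 0.02851·(297/0.538)·(1020·0.03096²/2) = 0.02851·552·0.489 = 7.696 Pa.
Q = ṁ/ρ = 7.18/1020 = 0.007039 m³/s.
Pumping power P = QΔP = 0.007039·7.696 = 0.05418 W = 0.0542 W.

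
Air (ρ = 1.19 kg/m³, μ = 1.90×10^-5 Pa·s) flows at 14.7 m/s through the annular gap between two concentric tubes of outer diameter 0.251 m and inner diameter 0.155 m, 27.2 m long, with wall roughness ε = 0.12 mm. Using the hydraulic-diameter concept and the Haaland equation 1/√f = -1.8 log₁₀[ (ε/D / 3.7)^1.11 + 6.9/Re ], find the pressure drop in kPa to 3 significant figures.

Hydraulic diameter D_h = 4A/P = D_o - D_i = 0.251 - 0.155 = 0.096 m.
Re = ρVD_h/μ = 1.19·14.7·0.096/1.9e-05 = 8.839e+04.
ε/D_h = 0.00012/0.096 = 0.00125; Haaland gives 1/√f = -1.8 log₁₀[0.00014+7.81e-05] = 6.59, so f = 0.02303.
ΔP = f(L/D_h)(ρV²/2) = 0.02303·27.2/0.096·128.6 = 838.9 Pa.
ΔP = 0.839 kPa.

ΔP ≈ 0.839 kPa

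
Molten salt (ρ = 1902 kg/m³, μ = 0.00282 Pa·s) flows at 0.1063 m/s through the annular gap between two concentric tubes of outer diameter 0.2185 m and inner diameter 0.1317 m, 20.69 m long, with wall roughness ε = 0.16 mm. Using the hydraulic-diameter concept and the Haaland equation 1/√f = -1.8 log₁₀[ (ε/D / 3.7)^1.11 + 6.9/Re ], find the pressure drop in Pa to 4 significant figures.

ΔP ≈ 95.45 Pa

Hydraulic diameter D_h = 4A/P = D_o - D_i = 0.2185 - 0.1317 = 0.0868 m.
Re = ρVD_h/μ = 1902·0.1063·0.0868/0.00282 = 6223.
ε/D_h = 0.00016/0.0868 = 0.00184; Haaland gives 1/√f = -1.8 log₁₀[0.000216+0.00111] = 5.18, so f = 0.03726.
ΔP = f(L/D_h)(ρV²/2) = 0.03726·20.69/0.0868·10.75 = 95.45 Pa.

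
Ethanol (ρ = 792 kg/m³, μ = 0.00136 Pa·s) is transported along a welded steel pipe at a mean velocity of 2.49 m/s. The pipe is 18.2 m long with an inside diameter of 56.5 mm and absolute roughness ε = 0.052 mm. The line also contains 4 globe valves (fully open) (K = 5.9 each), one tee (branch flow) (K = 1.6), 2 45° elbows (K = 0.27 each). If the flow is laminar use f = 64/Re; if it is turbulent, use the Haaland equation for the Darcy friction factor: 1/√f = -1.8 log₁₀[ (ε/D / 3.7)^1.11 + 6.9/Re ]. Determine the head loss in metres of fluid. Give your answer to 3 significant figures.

Reynolds number Re = ρVD/μ = 792 · 2.49 · 0.0565 / 0.00136 = 8.193e+04.
Re > 4000 → turbulent. Relative roughness ε/D = 5.2e-05/0.0565 = 0.00092. Haaland: 1/√f = -1.8 log₁₀[(0.00092/3.7)^1.11 + 6.9/8.193e+04] = -1.8 log₁₀[9.98e-05 + 8.42e-05] = 6.723, so f = 0.02212.
Total minor-loss coefficient ΣK = 4·5.9 + 1·1.6 + 2·0.27 = 25.7.
ΔP = [f·L/D + ΣK]·(ρV²/2) = [0.02212·18.2/0.0565 + 25.7]·(792·2.49²/2) = [7.127 + 25.7]·2455 = 8.07e+04 Pa.
Head loss h_f = ΔP/(ρg) = 8.07e+04/(792·9.81) = 10.4 m.

h_f ≈ 10.4 m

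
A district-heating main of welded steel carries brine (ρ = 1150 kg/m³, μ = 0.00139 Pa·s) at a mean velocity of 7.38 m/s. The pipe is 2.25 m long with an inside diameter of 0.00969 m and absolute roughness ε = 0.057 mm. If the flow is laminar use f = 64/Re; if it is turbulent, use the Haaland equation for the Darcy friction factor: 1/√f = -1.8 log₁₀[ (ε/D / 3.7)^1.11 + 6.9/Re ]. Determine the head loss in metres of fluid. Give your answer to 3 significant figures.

Reynolds number Re = ρVD/μ = 1150 · 7.38 · 0.00969 / 0.00139 = 5.916e+04.
Re > 4000 → turbulent. Relative roughness ε/D = 5.7e-05/0.00969 = 0.00588. Haaland: 1/√f = -1.8 log₁₀[(0.00588/3.7)^1.11 + 6.9/5.916e+04] = -1.8 log₁₀[0.000783 + 0.000117] = 5.483, so f = 0.03326.
Darcy-Weisbach: ΔP = f(L/D)(ρV²/2) = 0.03326·(2.25/0.00969)·(1150·7.38²/2) = 0.03326·232.2·3.132e+04 = 2.419e+05 Pa.
Head loss h_f = ΔP/(ρg) = 2.419e+05/(1150·9.81) = 21.4 m.

h_f ≈ 21.4 m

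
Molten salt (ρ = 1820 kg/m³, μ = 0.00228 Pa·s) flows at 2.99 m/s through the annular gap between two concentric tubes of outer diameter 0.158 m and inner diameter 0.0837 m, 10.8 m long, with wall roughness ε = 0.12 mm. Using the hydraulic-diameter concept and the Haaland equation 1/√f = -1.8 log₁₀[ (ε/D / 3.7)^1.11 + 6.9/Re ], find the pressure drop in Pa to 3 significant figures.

ΔP ≈ 27400 Pa

Hydraulic diameter D_h = 4A/P = D_o - D_i = 0.158 - 0.0837 = 0.0743 m.
Re = ρVD_h/μ = 1820·2.99·0.0743/0.00228 = 1.773e+05.
ε/D_h = 0.00012/0.0743 = 0.00162; Haaland gives 1/√f = -1.8 log₁₀[0.000186+3.89e-05] = 6.565, so f = 0.0232.
ΔP = f(L/D_h)(ρV²/2) = 0.0232·10.8/0.0743·8135 = 2.744e+04 Pa.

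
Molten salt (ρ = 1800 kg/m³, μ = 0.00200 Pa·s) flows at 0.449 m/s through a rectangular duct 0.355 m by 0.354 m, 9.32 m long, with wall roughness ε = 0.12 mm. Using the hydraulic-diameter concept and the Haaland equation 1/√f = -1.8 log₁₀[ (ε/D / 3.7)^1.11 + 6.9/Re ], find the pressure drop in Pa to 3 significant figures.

ΔP ≈ 88.0 Pa

Hydraulic diameter D_h = 4A/P = 4·(0.355·0.354)/(2·(0.355+0.354)) = 0.5027/1.418 = 0.3545 m.
Re = ρVD_h/μ = 1800·0.449·0.3545/0.002 = 1.433e+05.
ε/D_h = 0.00012/0.3545 = 0.000339; Haaland gives 1/√f = -1.8 log₁₀[3.29e-05+4.82e-05] = 7.364, so f = 0.01844.
ΔP = f(L/D_h)(ρV²/2) = 0.01844·9.32/0.3545·181.4 = 87.96 Pa.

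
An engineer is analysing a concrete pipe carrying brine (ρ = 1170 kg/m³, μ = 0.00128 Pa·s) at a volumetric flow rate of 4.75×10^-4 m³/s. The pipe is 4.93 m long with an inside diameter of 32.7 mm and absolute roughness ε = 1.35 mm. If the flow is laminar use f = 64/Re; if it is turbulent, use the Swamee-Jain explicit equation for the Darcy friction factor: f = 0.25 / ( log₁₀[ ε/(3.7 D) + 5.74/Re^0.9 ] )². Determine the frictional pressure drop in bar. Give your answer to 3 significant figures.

Cross-sectional area A = πD²/4 = π(0.0327)²/4 = 0.0008398 m²; mean velocity V = Q/A = 0.000475/0.0008398 = 0.5656 m/s.
Reynolds number Re = ρVD/μ = 1170 · 0.5656 · 0.0327 / 0.00128 = 1.691e+04.
Re > 4000 → turbulent. Relative roughness ε/D = 0.00135/0.0327 = 0.0413. Swamee-Jain: f = 0.25/(log₁₀[0.0413/3.7 + 5.74/1.691e+04^0.9])² = 0.25/(log₁₀[0.0112 + 0.000899])² = 0.25/(-1.919)² = 0.0679.
Darcy-Weisbach: ΔP = f(L/D)(ρV²/2) = 0.0679·(4.93/0.0327)·(1170·0.5656²/2) = 0.0679·150.8·187.1 = 1916 Pa.
ΔP = 1916 Pa = 0.0192 bar.

ΔP ≈ 0.0192 bar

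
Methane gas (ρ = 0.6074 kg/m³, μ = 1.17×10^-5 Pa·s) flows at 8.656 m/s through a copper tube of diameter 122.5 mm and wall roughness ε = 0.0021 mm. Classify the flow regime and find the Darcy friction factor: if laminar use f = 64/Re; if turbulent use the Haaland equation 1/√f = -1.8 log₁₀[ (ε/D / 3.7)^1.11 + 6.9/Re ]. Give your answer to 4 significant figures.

f ≈ 0.02032

Re = ρVD/μ = 0.6074·8.656·0.1225/1.17e-05 = 5.505e+04.
Re > 4000 → turbulent. ε/D = 2.1e-06/0.1225 = 1.71e-05; Haaland: 1/√f = -1.8 log₁₀[1.2e-06 + 0.000125] = 7.016, so f = 0.02032.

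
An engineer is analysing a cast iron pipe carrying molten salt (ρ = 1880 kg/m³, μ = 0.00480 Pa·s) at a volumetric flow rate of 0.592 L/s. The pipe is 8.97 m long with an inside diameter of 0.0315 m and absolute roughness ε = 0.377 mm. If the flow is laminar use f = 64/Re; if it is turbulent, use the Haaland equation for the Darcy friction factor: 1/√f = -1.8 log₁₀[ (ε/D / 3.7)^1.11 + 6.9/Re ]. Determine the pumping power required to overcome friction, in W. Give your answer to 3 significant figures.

Q = 0.592 L/s = 0.592/1000 = 0.000592 m³/s.
Cross-sectional area A = πD²/4 = π(0.0315)²/4 = 0.0007793 m²; mean velocity V = Q/A = 0.000592/0.0007793 = 0.7596 m/s.
Reynolds number Re = ρVD/μ = 1880 · 0.7596 · 0.0315 / 0.0048 = 9372.
Re > 4000 → turbulent. Relative roughness ε/D = 0.000377/0.0315 = 0.012. Haaland: 1/√f = -1.8 log₁₀[(0.012/3.7)^1.11 + 6.9/9372] = -1.8 log₁₀[0.00172 + 0.000736] = 4.697, so f = 0.04533.
Darcy-Weisbach: ΔP = f(L/D)(ρV²/2) = 0.04533·(8.97/0.0315)·(1880·0.7596²/2) = 0.04533·284.8·542.4 = 7001 Pa.
Pumping power P = QΔP = 0.000592·7001 = 4.145 W = 4.14 W.

P ≈ 4.14 W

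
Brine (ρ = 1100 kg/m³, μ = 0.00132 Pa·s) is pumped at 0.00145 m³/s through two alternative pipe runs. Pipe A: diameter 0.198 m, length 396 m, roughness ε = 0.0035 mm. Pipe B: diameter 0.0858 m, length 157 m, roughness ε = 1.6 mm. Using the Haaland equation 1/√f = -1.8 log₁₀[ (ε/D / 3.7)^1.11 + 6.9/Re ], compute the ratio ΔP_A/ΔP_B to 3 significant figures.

Pipe A: V = Q/A = 0.00145/0.03079 = 0.04709 m/s; Re = 7770; ε/D = 1.77e-05; Haaland → f = 0.03316; ΔP_A = f(L/D)(ρV²/2) = 80.88 Pa.
Pipe B: V = Q/A = 0.00145/0.005782 = 0.2508 m/s; Re = 1.793e+04; ε/D = 0.0186; Haaland → f = 0.04959; ΔP_B = f(L/D)(ρV²/2) = 3139 Pa.
ΔP_A/ΔP_B = 80.88/3139 = 0.0258.

ΔP_A/ΔP_B ≈ 0.0258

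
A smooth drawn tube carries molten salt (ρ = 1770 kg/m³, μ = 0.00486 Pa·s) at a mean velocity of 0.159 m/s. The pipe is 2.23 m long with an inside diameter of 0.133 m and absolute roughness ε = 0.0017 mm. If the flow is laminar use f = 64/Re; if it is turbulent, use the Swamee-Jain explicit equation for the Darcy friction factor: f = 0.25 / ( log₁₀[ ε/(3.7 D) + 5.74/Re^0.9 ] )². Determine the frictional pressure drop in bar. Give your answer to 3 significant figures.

ΔP ≈ 1.25×10^-4 bar

Reynolds number Re = ρVD/μ = 1770 · 0.159 · 0.133 / 0.00486 = 7702.
Re > 4000 → turbulent. Relative roughness ε/D = 1.7e-06/0.133 = 1.28e-05. Swamee-Jain: f = 0.25/(log₁₀[1.28e-05/3.7 + 5.74/7702^0.9])² = 0.25/(log₁₀[3.45e-06 + 0.00182])² = 0.25/(-2.738)² = 0.03334.
Darcy-Weisbach: ΔP = f(L/D)(ρV²/2) = 0.03334·(2.23/0.133)·(1770·0.159²/2) = 0.03334·16.77·22.37 = 12.51 Pa.
ΔP = 12.51 Pa = 1.25×10^-4 bar.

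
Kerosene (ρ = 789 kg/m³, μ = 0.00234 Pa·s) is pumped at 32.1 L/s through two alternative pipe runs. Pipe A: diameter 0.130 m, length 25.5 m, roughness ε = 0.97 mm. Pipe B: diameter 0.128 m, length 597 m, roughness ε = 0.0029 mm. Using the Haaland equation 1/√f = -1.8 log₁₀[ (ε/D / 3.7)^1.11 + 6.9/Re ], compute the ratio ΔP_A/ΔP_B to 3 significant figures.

Pipe A: V = Q/A = 0.0321/0.01327 = 2.418 m/s; Re = 1.06e+05; ε/D = 0.00746; Haaland → f = 0.03511; ΔP_A = f(L/D)(ρV²/2) = 1.589e+04 Pa.
Pipe B: V = Q/A = 0.0321/0.01287 = 2.495 m/s; Re = 1.077e+05; ε/D = 2.27e-05; Haaland → f = 0.01765; ΔP_B = f(L/D)(ρV²/2) = 2.02e+05 Pa.
ΔP_A/ΔP_B = 1.589e+04/2.02e+05 = 0.0786.

ΔP_A/ΔP_B ≈ 0.0786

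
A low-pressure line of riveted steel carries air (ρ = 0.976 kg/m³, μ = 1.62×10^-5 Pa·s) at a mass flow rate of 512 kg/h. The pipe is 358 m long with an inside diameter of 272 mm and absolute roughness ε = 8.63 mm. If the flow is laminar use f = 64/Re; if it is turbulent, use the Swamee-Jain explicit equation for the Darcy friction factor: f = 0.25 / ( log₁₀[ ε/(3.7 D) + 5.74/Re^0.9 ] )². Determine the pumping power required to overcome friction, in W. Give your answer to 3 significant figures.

ṁ = 512 kg/h = 512/3600 = 0.1422 kg/s.
A = πD²/4 = π(0.272)²/4 = 0.05811 m²; mean velocity V = ṁ/(ρA) = 0.1422/(0.976 · 0.05811) = 2.508 m/s.
Reynolds number Re = ρVD/μ = 0.976 · 2.508 · 0.272 / 1.62e-05 = 4.11e+04.
Re > 4000 → turbulent. Relative roughness ε/D = 0.00863/0.272 = 0.0317. Swamee-Jain: f = 0.25/(log₁₀[0.0317/3.7 + 5.74/4.11e+04^0.9])² = 0.25/(log₁₀[0.00858 + 0.000404])² = 0.25/(-2.047)² = 0.05968.
Darcy-Weisbach: ΔP = f(L/D)(ρV²/2) = 0.05968·(358/0.272)·(0.976·2.508²/2) = 0.05968·1316·3.069 = 241.1 Pa.
Q = ṁ/ρ = 0.1422/0.976 = 0.1457 m³/s.
Pumping power P = QΔP = 0.1457·241.1 = 35.13 W = 35.1 W.

P ≈ 35.1 W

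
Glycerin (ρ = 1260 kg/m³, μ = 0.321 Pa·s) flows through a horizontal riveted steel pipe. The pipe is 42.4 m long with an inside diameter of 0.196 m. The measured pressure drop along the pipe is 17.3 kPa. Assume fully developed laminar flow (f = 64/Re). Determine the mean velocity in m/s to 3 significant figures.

V ≈ 1.53 m/s

For laminar flow, f = 64/Re with Re = ρVD/μ, so Darcy-Weisbach reduces to ΔP = 32μLV/D². Solving for V: V = ΔP·D²/(32μL) = 1.73e+04·(0.196)²/(32·0.321·42.4) = 1.526 m/s.
Check: Re = ρVD/μ = 1260·1.526·0.196/0.321 = 1174 < 2300, so the laminar assumption holds.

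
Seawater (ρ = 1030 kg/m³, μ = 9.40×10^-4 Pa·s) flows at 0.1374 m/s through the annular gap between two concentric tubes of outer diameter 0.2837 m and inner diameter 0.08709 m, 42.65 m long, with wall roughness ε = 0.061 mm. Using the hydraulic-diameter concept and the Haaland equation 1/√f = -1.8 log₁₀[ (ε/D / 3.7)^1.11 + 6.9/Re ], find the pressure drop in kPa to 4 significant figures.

Hydraulic diameter D_h = 4A/P = D_o - D_i = 0.2837 - 0.08709 = 0.1966 m.
Re = ρVD_h/μ = 1030·0.1374·0.1966/0.00094 = 2.96e+04.
ε/D_h = 6.1e-05/0.1966 = 0.00031; Haaland gives 1/√f = -1.8 log₁₀[2.99e-05+0.000233] = 6.444, so f = 0.02408.
ΔP = f(L/D_h)(ρV²/2) = 0.02408·42.65/0.1966·9.723 = 50.79 Pa.
ΔP = 0.05079 kPa.

ΔP ≈ 0.05079 kPa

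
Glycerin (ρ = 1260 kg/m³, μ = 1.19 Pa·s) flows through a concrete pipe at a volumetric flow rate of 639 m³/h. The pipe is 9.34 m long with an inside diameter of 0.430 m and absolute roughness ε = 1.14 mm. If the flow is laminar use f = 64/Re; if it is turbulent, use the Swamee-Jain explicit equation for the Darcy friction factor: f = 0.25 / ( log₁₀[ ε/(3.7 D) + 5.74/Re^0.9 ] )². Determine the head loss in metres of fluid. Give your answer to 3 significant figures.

Q = 639 m³/h = 639/3600 = 0.1775 m³/s.
Cross-sectional area A = πD²/4 = π(0.43)²/4 = 0.1452 m²; mean velocity V = Q/A = 0.1775/0.1452 = 1.222 m/s.
Reynolds number Re = ρVD/μ = 1260 · 1.222 · 0.43 / 1.19 = 556.5.
Re < 2300 → laminar flow, so f = 64/Re = 64/556.5 = 0.115 (the turbulent correlation is not needed).
Darcy-Weisbach: ΔP = f(L/D)(ρV²/2) = 0.115·(9.34/0.43)·(1260·1.222²/2) = 0.115·21.72·941.2 = 2351 Pa.
Head loss h_f = ΔP/(ρg) = 2351/(1260·9.81) = 0.190 m.

h_f ≈ 0.190 m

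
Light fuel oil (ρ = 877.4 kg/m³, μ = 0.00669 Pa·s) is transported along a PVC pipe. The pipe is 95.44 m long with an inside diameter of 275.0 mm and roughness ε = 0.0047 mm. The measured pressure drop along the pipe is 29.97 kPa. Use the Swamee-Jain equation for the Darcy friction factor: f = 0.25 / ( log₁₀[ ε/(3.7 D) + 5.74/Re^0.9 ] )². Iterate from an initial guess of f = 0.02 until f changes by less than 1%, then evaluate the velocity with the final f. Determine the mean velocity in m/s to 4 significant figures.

V ≈ 3.376 m/s

Rearranging Darcy-Weisbach: V = √(2·ΔP·D/(f·L·ρ)). With ε/D = 4.7e-06/0.275 = 1.71e-05, iterate starting from f = 0.02:
  f = 0.02 → V = √(2·2.997e+04·0.275/(0.02·95.44·877.4)) = 3.137 m/s; Re = ρVD/μ = 1.131e+05; f → 0.01752
  f = 0.01752 → V = 3.352 m/s; Re = 1.209e+05; f → 0.01729
  f = 0.01729 → V = 3.374 m/s; Re = 1.217e+05; f → 0.01727
Converged (Δf/f < 1%). With the final f = 0.01727: V = √(2·2.997e+04·0.275/(0.01727·95.44·877.4)) = 3.376 m/s.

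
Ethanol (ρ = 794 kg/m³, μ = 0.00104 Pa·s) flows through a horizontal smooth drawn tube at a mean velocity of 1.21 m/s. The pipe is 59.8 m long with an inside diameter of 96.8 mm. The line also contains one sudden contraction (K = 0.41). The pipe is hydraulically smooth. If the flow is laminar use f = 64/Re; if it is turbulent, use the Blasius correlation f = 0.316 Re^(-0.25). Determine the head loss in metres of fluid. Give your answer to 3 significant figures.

Reynolds number Re = ρVD/μ = 794 · 1.21 · 0.0968 / 0.00104 = 8.942e+04.
Re > 4000 → turbulent. Smooth-pipe (Blasius): f = 0.316 Re^(-0.25) = 0.316/(8.942e+04)^0.25 = 0.01827.
Total minor-loss coefficient ΣK = 1·0.41 = 0.41.
ΔP = [f·L/D + ΣK]·(ρV²/2) = [0.01827·59.8/0.0968 + 0.41]·(794·1.21²/2) = [11.29 + 0.41]·581.2 = 6800 Pa.
Head loss h_f = ΔP/(ρg) = 6800/(794·9.81) = 0.873 m.

h_f ≈ 0.873 m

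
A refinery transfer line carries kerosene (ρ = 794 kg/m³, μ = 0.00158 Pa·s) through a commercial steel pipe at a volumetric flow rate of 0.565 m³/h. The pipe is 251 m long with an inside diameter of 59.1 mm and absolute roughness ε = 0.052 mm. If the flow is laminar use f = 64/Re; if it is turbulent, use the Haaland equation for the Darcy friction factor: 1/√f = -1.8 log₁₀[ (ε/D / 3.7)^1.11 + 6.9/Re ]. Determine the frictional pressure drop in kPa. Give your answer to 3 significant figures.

Q = 0.565 m³/h = 0.565/3600 = 0.0001569 m³/s.
Cross-sectional area A = πD²/4 = π(0.0591)²/4 = 0.002743 m²; mean velocity V = Q/A = 0.0001569/0.002743 = 0.05721 m/s.
Reynolds number Re = ρVD/μ = 794 · 0.05721 · 0.0591 / 0.00158 = 1699.
Re < 2300 → laminar flow, so f = 64/Re = 64/1699 = 0.03767 (the turbulent correlation is not needed).
Darcy-Weisbach: ΔP = f(L/D)(ρV²/2) = 0.03767·(251/0.0591)·(794·0.05721²/2) = 0.03767·4247·1.299 = 207.9 Pa.
ΔP = 207.9 Pa = 0.208 kPa.

ΔP ≈ 0.208 kPa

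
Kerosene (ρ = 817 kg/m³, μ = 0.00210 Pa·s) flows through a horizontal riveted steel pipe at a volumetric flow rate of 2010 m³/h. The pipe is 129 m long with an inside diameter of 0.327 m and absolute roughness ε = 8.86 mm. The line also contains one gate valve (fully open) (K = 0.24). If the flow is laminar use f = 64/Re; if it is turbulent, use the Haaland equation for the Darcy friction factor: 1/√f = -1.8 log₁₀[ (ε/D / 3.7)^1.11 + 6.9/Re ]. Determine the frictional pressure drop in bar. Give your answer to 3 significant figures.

ΔP ≈ 3.96 bar

Q = 2010 m³/h = 2010/3600 = 0.5583 m³/s.
Cross-sectional area A = πD²/4 = π(0.327)²/4 = 0.08398 m²; mean velocity V = Q/A = 0.5583/0.08398 = 6.648 m/s.
Reynolds number Re = ρVD/μ = 817 · 6.648 · 0.327 / 0.0021 = 8.458e+05.
Re > 4000 → turbulent. Relative roughness ε/D = 0.00886/0.327 = 0.0271. Haaland: 1/√f = -1.8 log₁₀[(0.0271/3.7)^1.11 + 6.9/8.458e+05] = -1.8 log₁₀[0.00426 + 8.16e-06] = 4.265, so f = 0.05498.
Total minor-loss coefficient ΣK = 1·0.24 = 0.24.
ΔP = [f·L/D + ΣK]·(ρV²/2) = [0.05498·129/0.327 + 0.24]·(817·6.648²/2) = [21.69 + 0.24]·1.806e+04 = 3.959e+05 Pa.
ΔP = 3.959e+05 Pa = 3.96 bar.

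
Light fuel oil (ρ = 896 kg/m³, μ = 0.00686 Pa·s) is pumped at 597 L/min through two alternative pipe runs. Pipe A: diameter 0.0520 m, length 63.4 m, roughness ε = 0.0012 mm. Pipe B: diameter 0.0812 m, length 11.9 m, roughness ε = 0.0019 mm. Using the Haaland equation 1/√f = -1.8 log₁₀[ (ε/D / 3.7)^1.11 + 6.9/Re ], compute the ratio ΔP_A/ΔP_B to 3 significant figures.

ΔP_A/ΔP_B ≈ 44.4

Pipe A: V = Q/A = 0.00995/0.002124 = 4.685 m/s; Re = 3.182e+04; ε/D = 2.31e-05; Haaland → f = 0.02303; ΔP_A = f(L/D)(ρV²/2) = 2.762e+05 Pa.
Pipe B: V = Q/A = 0.00995/0.005178 = 1.921 m/s; Re = 2.038e+04; ε/D = 2.34e-05; Haaland → f = 0.02566; ΔP_B = f(L/D)(ρV²/2) = 6220 Pa.
ΔP_A/ΔP_B = 2.762e+05/6220 = 44.4.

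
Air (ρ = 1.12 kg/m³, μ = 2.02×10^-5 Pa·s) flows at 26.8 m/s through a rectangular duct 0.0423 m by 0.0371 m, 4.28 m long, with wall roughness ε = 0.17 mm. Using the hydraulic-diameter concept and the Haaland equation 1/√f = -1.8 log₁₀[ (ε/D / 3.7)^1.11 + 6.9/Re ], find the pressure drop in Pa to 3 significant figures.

Hydraulic diameter D_h = 4A/P = 4·(0.0423·0.0371)/(2·(0.0423+0.0371)) = 0.006277/0.1588 = 0.03953 m.
Re = ρVD_h/μ = 1.12·26.8·0.03953/2.02e-05 = 5.874e+04.
ε/D_h = 0.00017/0.03953 = 0.0043; Haaland gives 1/√f = -1.8 log₁₀[0.000553+0.000117] = 5.713, so f = 0.03064.
ΔP = f(L/D_h)(ρV²/2) = 0.03064·4.28/0.03953·402.2 = 1334 Pa.

ΔP ≈ 1330 Pa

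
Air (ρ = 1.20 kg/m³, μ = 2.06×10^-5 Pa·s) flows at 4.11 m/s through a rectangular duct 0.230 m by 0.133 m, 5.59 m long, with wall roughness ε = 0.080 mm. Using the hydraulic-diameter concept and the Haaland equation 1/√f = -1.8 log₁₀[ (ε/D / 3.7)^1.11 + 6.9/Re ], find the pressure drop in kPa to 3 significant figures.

ΔP ≈ 0.00775 kPa

Hydraulic diameter D_h = 4A/P = 4·(0.23·0.133)/(2·(0.23+0.133)) = 0.1224/0.726 = 0.1685 m.
Re = ρVD_h/μ = 1.2·4.11·0.1685/2.06e-05 = 4.035e+04.
ε/D_h = 8e-05/0.1685 = 0.000475; Haaland gives 1/√f = -1.8 log₁₀[4.79e-05+0.000171] = 6.588, so f = 0.02304.
ΔP = f(L/D_h)(ρV²/2) = 0.02304·5.59/0.1685·10.14 = 7.746 Pa.
ΔP = 0.00775 kPa.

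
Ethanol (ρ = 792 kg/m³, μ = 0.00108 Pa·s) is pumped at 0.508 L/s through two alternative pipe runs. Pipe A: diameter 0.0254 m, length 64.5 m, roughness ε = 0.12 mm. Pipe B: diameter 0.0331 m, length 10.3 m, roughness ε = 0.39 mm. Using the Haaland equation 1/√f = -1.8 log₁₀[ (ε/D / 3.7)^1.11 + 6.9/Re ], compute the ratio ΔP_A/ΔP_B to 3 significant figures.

Pipe A: V = Q/A = 0.000508/0.0005067 = 1.003 m/s; Re = 1.867e+04; ε/D = 0.00472; Haaland → f = 0.03412; ΔP_A = f(L/D)(ρV²/2) = 3.449e+04 Pa.
Pipe B: V = Q/A = 0.000508/0.0008605 = 0.5904 m/s; Re = 1.433e+04; ε/D = 0.0118; Haaland → f = 0.04353; ΔP_B = f(L/D)(ρV²/2) = 1869 Pa.
ΔP_A/ΔP_B = 3.449e+04/1869 = 18.5.

ΔP_A/ΔP_B ≈ 18.5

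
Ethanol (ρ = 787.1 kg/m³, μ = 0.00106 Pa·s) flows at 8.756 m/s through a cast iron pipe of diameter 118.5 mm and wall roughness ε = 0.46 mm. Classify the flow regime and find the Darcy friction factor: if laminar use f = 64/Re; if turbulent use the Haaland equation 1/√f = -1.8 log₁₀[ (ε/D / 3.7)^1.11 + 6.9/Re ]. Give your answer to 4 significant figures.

Re = ρVD/μ = 787.1·8.756·0.1185/0.00106 = 7.705e+05.
Re > 4000 → turbulent. ε/D = 0.00046/0.1185 = 0.00388; Haaland: 1/√f = -1.8 log₁₀[0.000493 + 8.96e-06] = 5.938, so f = 0.02836.

f ≈ 0.02836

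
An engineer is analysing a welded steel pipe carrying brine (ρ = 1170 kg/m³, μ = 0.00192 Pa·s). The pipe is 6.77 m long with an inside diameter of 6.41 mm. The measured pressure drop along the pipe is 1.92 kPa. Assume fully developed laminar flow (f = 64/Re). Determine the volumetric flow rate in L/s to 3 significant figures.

For laminar flow, f = 64/Re with Re = ρVD/μ, so Darcy-Weisbach reduces to ΔP = 32μLV/D². Solving for V: V = ΔP·D²/(32μL) = 1920·(0.00641)²/(32·0.00192·6.77) = 0.1897 m/s.
Check: Re = ρVD/μ = 1170·0.1897·0.00641/0.00192 = 740.8 < 2300, so the laminar assumption holds.
Q = V·A = 0.1897·(π/4·0.00641²) = 6.12e-06 m³/s = 0.00612 L/s.

Q ≈ 0.00612 L/s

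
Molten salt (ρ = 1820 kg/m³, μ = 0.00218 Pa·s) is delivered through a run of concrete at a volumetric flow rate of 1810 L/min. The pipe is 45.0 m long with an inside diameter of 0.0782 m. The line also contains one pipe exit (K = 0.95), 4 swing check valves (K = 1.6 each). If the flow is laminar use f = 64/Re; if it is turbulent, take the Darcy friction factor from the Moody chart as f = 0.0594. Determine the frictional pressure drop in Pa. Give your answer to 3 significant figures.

Q = 1810 L/min = 1810/60000 = 0.03017 m³/s.
Cross-sectional area A = πD²/4 = π(0.0782)²/4 = 0.004803 m²; mean velocity V = Q/A = 0.03017/0.004803 = 6.281 m/s.
Reynolds number Re = ρVD/μ = 1820 · 6.281 · 0.0782 / 0.00218 = 4.101e+05.
Re > 4000 → turbulent; use the Moody-chart value f = 0.0594.
Total minor-loss coefficient ΣK = 1·0.95 + 4·1.6 = 7.35.
ΔP = [f·L/D + ΣK]·(ρV²/2) = [0.0594·45/0.0782 + 7.35]·(1820·6.281²/2) = [34.18 + 7.35]·3.59e+04 = 1.491e+06 Pa.

ΔP ≈ 1.49×10^6 Pa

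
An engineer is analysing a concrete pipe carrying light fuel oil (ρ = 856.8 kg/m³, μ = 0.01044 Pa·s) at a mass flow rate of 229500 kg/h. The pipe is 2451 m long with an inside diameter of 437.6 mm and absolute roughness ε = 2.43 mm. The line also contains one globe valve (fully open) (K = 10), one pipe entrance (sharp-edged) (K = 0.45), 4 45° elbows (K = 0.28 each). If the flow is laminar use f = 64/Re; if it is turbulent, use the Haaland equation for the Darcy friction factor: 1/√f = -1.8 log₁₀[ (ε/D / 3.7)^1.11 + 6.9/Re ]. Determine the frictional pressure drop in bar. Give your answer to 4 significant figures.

ΔP ≈ 0.2204 bar

ṁ = 229500 kg/h = 229500/3600 = 63.75 kg/s.
A = πD²/4 = π(0.4376)²/4 = 0.1504 m²; mean velocity V = ṁ/(ρA) = 63.75/(856.8 · 0.1504) = 0.4947 m/s.
Reynolds number Re = ρVD/μ = 856.8 · 0.4947 · 0.4376 / 0.0104 = 1.777e+04.
Re > 4000 → turbulent. Relative roughness ε/D = 0.00243/0.4376 = 0.00555. Haaland: 1/√f = -1.8 log₁₀[(0.00555/3.7)^1.11 + 6.9/1.777e+04] = -1.8 log₁₀[0.000734 + 0.000388] = 5.31, so f = 0.03547.
Total minor-loss coefficient ΣK = 1·10 + 1·0.45 + 4·0.28 = 11.6.
ΔP = [f·L/D + ΣK]·(ρV²/2) = [0.03547·2451/0.4376 + 11.6]·(856.8·0.4947²/2) = [198.7 + 11.6]·104.8 = 2.204e+04 Pa.
ΔP = 2.204e+04 Pa = 0.2204 bar.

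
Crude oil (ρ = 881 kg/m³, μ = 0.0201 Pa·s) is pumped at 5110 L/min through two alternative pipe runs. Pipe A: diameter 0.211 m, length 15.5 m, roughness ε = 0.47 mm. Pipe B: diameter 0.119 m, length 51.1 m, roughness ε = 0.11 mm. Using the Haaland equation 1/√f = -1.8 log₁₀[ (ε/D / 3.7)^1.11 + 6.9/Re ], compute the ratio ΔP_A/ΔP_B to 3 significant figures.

ΔP_A/ΔP_B ≈ 0.0209

Pipe A: V = Q/A = 0.08517/0.03497 = 2.436 m/s; Re = 2.253e+04; ε/D = 0.00223; Haaland → f = 0.02936; ΔP_A = f(L/D)(ρV²/2) = 5637 Pa.
Pipe B: V = Q/A = 0.08517/0.01112 = 7.657 m/s; Re = 3.994e+04; ε/D = 0.000924; Haaland → f = 0.0243; ΔP_B = f(L/D)(ρV²/2) = 2.696e+05 Pa.
ΔP_A/ΔP_B = 5637/2.696e+05 = 0.0209.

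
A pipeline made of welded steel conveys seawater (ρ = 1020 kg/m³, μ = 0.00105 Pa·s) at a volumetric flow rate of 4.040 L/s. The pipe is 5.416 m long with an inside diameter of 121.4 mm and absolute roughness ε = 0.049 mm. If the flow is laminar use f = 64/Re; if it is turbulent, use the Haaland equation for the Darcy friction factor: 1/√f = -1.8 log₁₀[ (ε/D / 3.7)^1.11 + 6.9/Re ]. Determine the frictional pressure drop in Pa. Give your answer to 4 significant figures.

Q = 4.040 L/s = 4.040/1000 = 0.00404 m³/s.
Cross-sectional area A = πD²/4 = π(0.1214)²/4 = 0.01158 m²; mean velocity V = Q/A = 0.00404/0.01158 = 0.349 m/s.
Reynolds number Re = ρVD/μ = 1020 · 0.349 · 0.1214 / 0.00105 = 4.116e+04.
Re > 4000 → turbulent. Relative roughness ε/D = 4.9e-05/0.1214 = 0.000404. Haaland: 1/√f = -1.8 log₁₀[(0.000404/3.7)^1.11 + 6.9/4.116e+04] = -1.8 log₁₀[4e-05 + 0.000168] = 6.629, so f = 0.02276.
Darcy-Weisbach: ΔP = f(L/D)(ρV²/2) = 0.02276·(5.416/0.1214)·(1020·0.349²/2) = 0.02276·44.61·62.13 = 63.07 Pa.

ΔP ≈ 63.07 Pa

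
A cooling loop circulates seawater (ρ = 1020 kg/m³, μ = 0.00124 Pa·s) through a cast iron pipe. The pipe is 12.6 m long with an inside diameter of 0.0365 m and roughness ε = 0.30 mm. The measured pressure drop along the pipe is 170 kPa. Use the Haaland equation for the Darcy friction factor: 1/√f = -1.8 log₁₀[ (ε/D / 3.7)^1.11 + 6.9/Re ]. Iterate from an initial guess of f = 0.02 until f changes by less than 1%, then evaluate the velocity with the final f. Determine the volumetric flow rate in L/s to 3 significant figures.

Q ≈ 5.42 L/s

Rearranging Darcy-Weisbach: V = √(2·ΔP·D/(f·L·ρ)). With ε/D = 0.0003/0.0365 = 0.00822, iterate starting from f = 0.02:
  f = 0.02 → V = √(2·1.7e+05·0.0365/(0.02·12.6·1020)) = 6.948 m/s; Re = ρVD/μ = 2.086e+05; f → 0.03588
  f = 0.03588 → V = 5.187 m/s; Re = 1.557e+05; f → 0.03599
Converged (Δf/f < 1%). With the final f = 0.03599: V = √(2·1.7e+05·0.0365/(0.03599·12.6·1020)) = 5.18 m/s.
Q = V·A = 5.18·(π/4·0.0365²) = 0.00542 m³/s = 5.42 L/s.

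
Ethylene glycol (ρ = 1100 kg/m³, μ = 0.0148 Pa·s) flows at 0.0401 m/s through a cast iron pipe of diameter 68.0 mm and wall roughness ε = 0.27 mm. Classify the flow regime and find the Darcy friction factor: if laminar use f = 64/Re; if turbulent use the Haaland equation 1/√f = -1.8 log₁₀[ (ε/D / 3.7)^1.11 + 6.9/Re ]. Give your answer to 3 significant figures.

Re = ρVD/μ = 1100·0.0401·0.068/0.0148 = 202.7.
Re < 2300 → laminar, so f = 64/Re = 0.3158 (roughness is irrelevant in laminar flow).

f ≈ 0.316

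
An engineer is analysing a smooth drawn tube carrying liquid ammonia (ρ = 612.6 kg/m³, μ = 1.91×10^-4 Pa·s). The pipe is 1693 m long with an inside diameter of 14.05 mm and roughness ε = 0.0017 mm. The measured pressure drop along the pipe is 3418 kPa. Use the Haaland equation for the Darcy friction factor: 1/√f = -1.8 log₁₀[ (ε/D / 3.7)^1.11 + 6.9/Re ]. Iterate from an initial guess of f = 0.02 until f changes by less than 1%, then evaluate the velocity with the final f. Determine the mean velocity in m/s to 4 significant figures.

Rearranging Darcy-Weisbach: V = √(2·ΔP·D/(f·L·ρ)). With ε/D = 1.7e-06/0.01405 = 0.000121, iterate starting from f = 0.02:
  f = 0.02 → V = √(2·3.418e+06·0.01405/(0.02·1693·612.6)) = 2.152 m/s; Re = ρVD/μ = 9.697e+04; f → 0.01847
  f = 0.01847 → V = 2.239 m/s; Re = 1.009e+05; f → 0.01833
Converged (Δf/f < 1%). With the final f = 0.01833: V = √(2·3.418e+06·0.01405/(0.01833·1693·612.6)) = 2.248 m/s.

V ≈ 2.248 m/s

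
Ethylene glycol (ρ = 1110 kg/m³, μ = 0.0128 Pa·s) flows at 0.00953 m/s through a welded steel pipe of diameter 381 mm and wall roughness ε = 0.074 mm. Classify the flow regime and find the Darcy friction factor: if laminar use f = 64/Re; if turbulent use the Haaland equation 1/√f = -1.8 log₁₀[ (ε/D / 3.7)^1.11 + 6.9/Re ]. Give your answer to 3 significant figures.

f ≈ 0.203

Re = ρVD/μ = 1110·0.00953·0.381/0.0128 = 314.9.
Re < 2300 → laminar, so f = 64/Re = 0.2033 (roughness is irrelevant in laminar flow).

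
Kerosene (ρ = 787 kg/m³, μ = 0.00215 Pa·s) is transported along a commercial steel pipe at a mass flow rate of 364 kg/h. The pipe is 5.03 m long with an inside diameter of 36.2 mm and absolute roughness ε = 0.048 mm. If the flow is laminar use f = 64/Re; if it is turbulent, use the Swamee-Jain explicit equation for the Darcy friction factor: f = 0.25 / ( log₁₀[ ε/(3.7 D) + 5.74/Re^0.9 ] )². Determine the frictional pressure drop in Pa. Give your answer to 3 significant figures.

ΔP ≈ 33.0 Pa

ṁ = 364 kg/h = 364/3600 = 0.1011 kg/s.
A = πD²/4 = π(0.0362)²/4 = 0.001029 m²; mean velocity V = ṁ/(ρA) = 0.1011/(787 · 0.001029) = 0.1248 m/s.
Reynolds number Re = ρVD/μ = 787 · 0.1248 · 0.0362 / 0.00215 = 1654.
Re < 2300 → laminar flow, so f = 64/Re = 64/1654 = 0.03869 (the turbulent correlation is not needed).
Darcy-Weisbach: ΔP = f(L/D)(ρV²/2) = 0.03869·(5.03/0.0362)·(787·0.1248²/2) = 0.03869·139·6.132 = 32.97 Pa.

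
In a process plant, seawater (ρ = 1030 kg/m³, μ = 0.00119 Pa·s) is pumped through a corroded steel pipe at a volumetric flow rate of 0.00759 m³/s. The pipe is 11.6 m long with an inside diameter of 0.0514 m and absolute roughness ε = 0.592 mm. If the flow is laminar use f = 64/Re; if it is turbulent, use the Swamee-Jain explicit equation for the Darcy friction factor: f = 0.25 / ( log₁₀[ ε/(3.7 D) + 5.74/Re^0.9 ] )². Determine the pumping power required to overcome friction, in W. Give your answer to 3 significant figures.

Cross-sectional area A = πD²/4 = π(0.0514)²/4 = 0.002075 m²; mean velocity V = Q/A = 0.00759/0.002075 = 3.658 m/s.
Reynolds number Re = ρVD/μ = 1030 · 3.658 · 0.0514 / 0.00119 = 1.627e+05.
Re > 4000 → turbulent. Relative roughness ε/D = 0.000592/0.0514 = 0.0115. Swamee-Jain: f = 0.25/(log₁₀[0.0115/3.7 + 5.74/1.627e+05^0.9])² = 0.25/(log₁₀[0.00311 + 0.000117])² = 0.25/(-2.491)² = 0.0403.
Darcy-Weisbach: ΔP = f(L/D)(ρV²/2) = 0.0403·(11.6/0.0514)·(1030·3.658²/2) = 0.0403·225.7·6891 = 6.266e+04 Pa.
Pumping power P = QΔP = 0.00759·6.266e+04 = 475.6 W = 476 W.

P ≈ 476 W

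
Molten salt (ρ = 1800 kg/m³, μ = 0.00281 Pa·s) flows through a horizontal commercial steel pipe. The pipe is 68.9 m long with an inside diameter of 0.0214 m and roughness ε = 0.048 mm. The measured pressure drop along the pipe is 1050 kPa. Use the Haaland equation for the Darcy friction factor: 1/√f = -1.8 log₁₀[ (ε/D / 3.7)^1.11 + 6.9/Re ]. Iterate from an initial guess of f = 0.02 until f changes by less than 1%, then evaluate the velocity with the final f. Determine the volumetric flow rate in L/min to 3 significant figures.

Rearranging Darcy-Weisbach: V = √(2·ΔP·D/(f·L·ρ)). With ε/D = 4.8e-05/0.0214 = 0.00224, iterate starting from f = 0.02:
  f = 0.02 → V = √(2·1.05e+06·0.0214/(0.02·68.9·1800)) = 4.257 m/s; Re = ρVD/μ = 5.835e+04; f → 0.0265
  f = 0.0265 → V = 3.698 m/s; Re = 5.069e+04; f → 0.02681
  f = 0.02681 → V = 3.677 m/s; Re = 5.04e+04; f → 0.02682
Converged (Δf/f < 1%). With the final f = 0.02682: V = √(2·1.05e+06·0.0214/(0.02682·68.9·1800)) = 3.676 m/s.
Q = V·A = 3.676·(π/4·0.0214²) = 0.001322 m³/s = 79.3 L/min.

Q ≈ 79.3 L/min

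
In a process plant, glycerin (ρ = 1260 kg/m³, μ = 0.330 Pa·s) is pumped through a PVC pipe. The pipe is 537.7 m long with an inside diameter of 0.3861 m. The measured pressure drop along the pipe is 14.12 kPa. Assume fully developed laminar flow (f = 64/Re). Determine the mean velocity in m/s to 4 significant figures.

For laminar flow, f = 64/Re with Re = ρVD/μ, so Darcy-Weisbach reduces to ΔP = 32μLV/D². Solving for V: V = ΔP·D²/(32μL) = 1.412e+04·(0.3861)²/(32·0.33·537.7) = 0.3707 m/s.
Check: Re = ρVD/μ = 1260·0.3707·0.3861/0.33 = 546.5 < 2300, so the laminar assumption holds.

V ≈ 0.3707 m/s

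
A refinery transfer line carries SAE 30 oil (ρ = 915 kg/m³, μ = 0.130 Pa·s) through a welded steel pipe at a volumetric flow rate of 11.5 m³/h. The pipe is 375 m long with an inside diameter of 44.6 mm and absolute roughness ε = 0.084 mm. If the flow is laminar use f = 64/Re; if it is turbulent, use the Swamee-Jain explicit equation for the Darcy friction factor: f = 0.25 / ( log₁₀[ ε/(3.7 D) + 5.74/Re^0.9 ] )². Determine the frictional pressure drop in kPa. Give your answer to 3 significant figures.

ΔP ≈ 1600 kPa

Q = 11.5 m³/h = 11.5/3600 = 0.003194 m³/s.
Cross-sectional area A = πD²/4 = π(0.0446)²/4 = 0.001562 m²; mean velocity V = Q/A = 0.003194/0.001562 = 2.045 m/s.
Reynolds number Re = ρVD/μ = 915 · 2.045 · 0.0446 / 0.13 = 641.9.
Re < 2300 → laminar flow, so f = 64/Re = 64/641.9 = 0.09971 (the turbulent correlation is not needed).
Darcy-Weisbach: ΔP = f(L/D)(ρV²/2) = 0.09971·(375/0.0446)·(915·2.045²/2) = 0.09971·8408·1913 = 1.604e+06 Pa.
ΔP = 1.604e+06 Pa = 1600 kPa.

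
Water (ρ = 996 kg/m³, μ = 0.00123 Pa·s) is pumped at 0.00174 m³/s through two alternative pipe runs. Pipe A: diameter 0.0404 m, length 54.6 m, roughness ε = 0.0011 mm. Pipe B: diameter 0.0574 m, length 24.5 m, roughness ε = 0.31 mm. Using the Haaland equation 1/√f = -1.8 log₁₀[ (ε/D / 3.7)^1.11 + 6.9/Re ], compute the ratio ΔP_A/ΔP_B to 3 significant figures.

Pipe A: V = Q/A = 0.00174/0.001282 = 1.357 m/s; Re = 4.441e+04; ε/D = 2.72e-05; Haaland → f = 0.02134; ΔP_A = f(L/D)(ρV²/2) = 2.646e+04 Pa.
Pipe B: V = Q/A = 0.00174/0.002588 = 0.6724 m/s; Re = 3.125e+04; ε/D = 0.0054; Haaland → f = 0.03361; ΔP_B = f(L/D)(ρV²/2) = 3230 Pa.
ΔP_A/ΔP_B = 2.646e+04/3230 = 8.19.

ΔP_A/ΔP_B ≈ 8.19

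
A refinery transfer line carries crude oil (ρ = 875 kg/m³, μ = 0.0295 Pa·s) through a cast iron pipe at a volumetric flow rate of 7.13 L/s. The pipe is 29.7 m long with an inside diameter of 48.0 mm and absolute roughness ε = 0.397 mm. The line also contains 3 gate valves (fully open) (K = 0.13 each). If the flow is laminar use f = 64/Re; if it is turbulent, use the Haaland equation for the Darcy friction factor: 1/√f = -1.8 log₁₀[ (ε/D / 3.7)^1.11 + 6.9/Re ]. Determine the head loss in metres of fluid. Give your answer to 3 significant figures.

Q = 7.13 L/s = 7.13/1000 = 0.00713 m³/s.
Cross-sectional area A = πD²/4 = π(0.048)²/4 = 0.00181 m²; mean velocity V = Q/A = 0.00713/0.00181 = 3.94 m/s.
Reynolds number Re = ρVD/μ = 875 · 3.94 · 0.048 / 0.0295 = 5610.
Re > 4000 → turbulent. Relative roughness ε/D = 0.000397/0.048 = 0.00827. Haaland: 1/√f = -1.8 log₁₀[(0.00827/3.7)^1.11 + 6.9/5610] = -1.8 log₁₀[0.00114 + 0.00123] = 4.725, so f = 0.0448.
Total minor-loss coefficient ΣK = 3·0.13 = 0.39.
ΔP = [f·L/D + ΣK]·(ρV²/2) = [0.0448·29.7/0.048 + 0.39]·(875·3.94²/2) = [27.72 + 0.39]·6792 = 1.909e+05 Pa.
Head loss h_f = ΔP/(ρg) = 1.909e+05/(875·9.81) = 22.2 m.

h_f ≈ 22.2 m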